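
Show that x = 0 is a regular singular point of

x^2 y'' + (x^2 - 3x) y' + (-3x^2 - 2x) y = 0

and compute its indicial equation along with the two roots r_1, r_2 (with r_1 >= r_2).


Divide by x^2 to reach normal form y'' + P_1(x) y' + P_2(x) y = 0 with P_1(x) = 1 - 3/x and P_2(x) = -3 - 2/x.
x = 0 is a singular point because the y'-coefficient 1 - 3/x has a pole at x = 0 and the y-coefficient -3 - 2/x has a pole at x = 0.
It is a regular singular point because x P_1(x) = p(x) = x - 3 and x^2 P_2(x) = q(x) = -3x^2 - 2x are polynomials, hence analytic at x = 0.
p(0) = -3,  q(0) = 0.
Indicial equation: r(r-1) + p(0) r + q(0) = 0, i.e. r^2 + (p(0) - 1) r + q(0) = 0, i.e. r^2 - 4 r = 0.
Discriminant: (-4)^2 - 4(0) = 16, so r = (4 ± 4)/2.
Solving: r_1 = 4, r_2 = 0.

indicial: r^2 - 4 r = 0; roots r_1 = 4, r_2 = 0


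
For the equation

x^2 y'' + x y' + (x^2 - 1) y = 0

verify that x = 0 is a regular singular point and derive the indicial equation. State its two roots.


Divide by x^2 to reach normal form y'' + P_1(x) y' + P_2(x) y = 0 with P_1(x) = 1/x and P_2(x) = 1 - 1/x^2.
x = 0 is a singular point because the y'-coefficient 1/x has a pole at x = 0 and the y-coefficient 1 - 1/x^2 has a pole at x = 0.
It is a regular singular point because x P_1(x) = p(x) = 1 and x^2 P_2(x) = q(x) = x^2 - 1 are polynomials, hence analytic at x = 0.
p(0) = 1,  q(0) = -1.
Indicial equation: r(r-1) + p(0) r + q(0) = 0, i.e. r^2 + (p(0) - 1) r + q(0) = 0, i.e. r^2 - 1 = 0.
Discriminant: (0)^2 - 4(-1) = 4, so r = (0 ± 2)/2.
Solving: r_1 = 1, r_2 = -1.

indicial: r^2 - 1 = 0; roots r_1 = 1, r_2 = -1


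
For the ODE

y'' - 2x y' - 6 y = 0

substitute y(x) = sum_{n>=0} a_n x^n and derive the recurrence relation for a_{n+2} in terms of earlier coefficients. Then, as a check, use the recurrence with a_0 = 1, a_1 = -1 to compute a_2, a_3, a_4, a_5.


Substitute y = sum_n a_n x^n.
y''(x) has coefficient (n+2)(n+1) a_{n+2} at x^n;
-2 x y'(x) has coefficient -2 n a_n at x^n (shift);
-6 y(x) has coefficient -6 a_n at x^n.
Matching x^n: (n+2)(n+1) a_{n+2} + (-2n - 6) a_n = 0.
Thus a_{n+2} = (2n + 6) / ((n+1)(n+2)) * a_n.

Check with a_0 = 1, a_1 = -1 (apply the recurrence for n = 0, 1, 2, 3): a_0 = 1, a_1 = -1, a_2 = 3, a_3 = -4/3, a_4 = 5/2, a_5 = -4/5.

a_(n+2) = (2n + 6) / ((n+1)(n+2)) * a_n; check: a_0 = 1, a_1 = -1, a_2 = 3, a_3 = -4/3, a_4 = 5/2, a_5 = -4/5


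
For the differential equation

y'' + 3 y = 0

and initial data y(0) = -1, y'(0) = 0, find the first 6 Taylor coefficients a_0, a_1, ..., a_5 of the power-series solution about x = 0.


Ansatz: y(x) = sum_{n>=0} a_n x^n, so y'(x) = sum_{n>=1} n a_n x^(n-1) and y''(x) = sum_{n>=2} n(n-1) a_n x^(n-2).
Substitute into P(x) y'' + Q(x) y' + R(x) y = 0 with P(x) = 1, Q(x) = 0, R(x) = 3, and match powers of x.
Initial conditions: a_0 = -1, a_1 = 0.
Setting the coefficient of each power of x to zero and solving order by order (substituting the coefficients already found):
  x^0: 2 a_2 + 3 a_0 = 0  ->  2 a_2 = -3 a_0 = 3  ->  a_2 = 3/2
  x^1: 6 a_3 + 3 a_1 = 0  ->  6 a_3 = -3 a_1 = 0  ->  a_3 = 0
  x^2: 12 a_4 + 3 a_2 = 0  ->  12 a_4 = -3 a_2 = -9/2  ->  a_4 = -3/8
  x^3: 20 a_5 + 3 a_3 = 0  ->  20 a_5 = -3 a_3 = 0  ->  a_5 = 0
Truncated series: y(x) = -1 + (3/2) x^2 - (3/8) x^4 + O(x^6).

a_0 = -1; a_1 = 0; a_2 = 3/2; a_3 = 0; a_4 = -3/8; a_5 = 0


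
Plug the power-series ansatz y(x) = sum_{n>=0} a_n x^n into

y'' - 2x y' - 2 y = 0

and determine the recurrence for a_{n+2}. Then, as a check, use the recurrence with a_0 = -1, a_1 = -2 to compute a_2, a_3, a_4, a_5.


Substitute y = sum_n a_n x^n.
y''(x) has coefficient (n+2)(n+1) a_{n+2} at x^n;
-2 x y'(x) has coefficient -2 n a_n at x^n (shift);
-2 y(x) has coefficient -2 a_n at x^n.
Matching x^n: (n+2)(n+1) a_{n+2} + (-2n - 2) a_n = 0.
Thus a_{n+2} = (2n + 2) / ((n+1)(n+2)) * a_n.

Check with a_0 = -1, a_1 = -2 (apply the recurrence for n = 0, 1, 2, 3): a_0 = -1, a_1 = -2, a_2 = -1, a_3 = -4/3, a_4 = -1/2, a_5 = -8/15.

a_(n+2) = (2n + 2) / ((n+1)(n+2)) * a_n; check: a_0 = -1, a_1 = -2, a_2 = -1, a_3 = -4/3, a_4 = -1/2, a_5 = -8/15


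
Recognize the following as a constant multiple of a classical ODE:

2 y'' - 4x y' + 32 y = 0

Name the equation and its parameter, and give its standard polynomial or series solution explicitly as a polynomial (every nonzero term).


All three coefficients share the factor 2; dividing through by 2 gives  y'' - 2x y' + 16 y = 0.
This matches the Hermite equation y'' - 2x y' + 2n y = 0 with 2n = 16, so n = 8; the polynomial solution is H_8(x).
With y = sum_k a_k x^k, matching x^k gives (k+2)(k+1) a_{k+2} = 2(k - n) a_k = 2(k - 8) a_k. The right side vanishes at k = 8, so the series with the parity of 8 terminates at degree 8.
Standard normalization: leading coefficient of H_n is 2^n, so a_8 = 2^8 = 256. Work downward with a_k = (k+1)(k+2) a_{k+2} / (2(k - n)):
  a_6 = (7)(8)(256) / (2(6 - 8)) = 14336/(-4) = -3584
  a_4 = (5)(6)(-3584) / (2(4 - 8)) = -107520/(-8) = 13440
  a_2 = (3)(4)(13440) / (2(2 - 8)) = 161280/(-12) = -13440
  a_0 = (1)(2)(-13440) / (2(0 - 8)) = -26880/(-16) = 1680
Hence H_8(x) = 256 x^8 - 3584 x^6 + 13440 x^4 - 13440 x^2 + 1680.

H_8(x); series = 256 x^8 - 3584 x^6 + 13440 x^4 - 13440 x^2 + 1680


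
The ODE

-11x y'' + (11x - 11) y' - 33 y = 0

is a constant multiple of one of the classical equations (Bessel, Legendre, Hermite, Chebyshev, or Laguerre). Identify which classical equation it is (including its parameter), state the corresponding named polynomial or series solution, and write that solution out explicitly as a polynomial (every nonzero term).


All three coefficients share the factor -11; dividing through by -11 gives  x y'' + (1 - x) y' + 3 y = 0.
This matches the Laguerre equation x y'' + (1 - x) y' + n y = 0 with n = 3; the polynomial solution is L_3(x).
With y = sum_k a_k x^k, matching x^k gives (k+1)k a_{k+1} + (k+1) a_{k+1} - k a_k + n a_k = 0, i.e. (k+1)^2 a_{k+1} = (k - n) a_k = (k - 3) a_k. The right side vanishes at k = 3, so the series terminates at degree 3.
Standard normalization L_n(0) = 1 gives a_0 = 1. Work upward with a_{k+1} = (k - 3) a_k / (k+1)^2:
  a_1 = (0 - 3)(1) / 1^2 = -3/1 = -3
  a_2 = (1 - 3)(-3) / 2^2 = 6/4 = 3/2
  a_3 = (2 - 3)(3/2) / 3^2 = (-3/2)/9 = -1/6
Hence L_3(x) = -x^3/6 + 3 x^2/2 - 3 x + 1.

L_3(x); series = -x^3/6 + 3 x^2/2 - 3 x + 1


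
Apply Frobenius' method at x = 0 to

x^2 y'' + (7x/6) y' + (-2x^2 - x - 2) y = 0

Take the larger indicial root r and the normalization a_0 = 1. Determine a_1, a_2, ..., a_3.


Write in Frobenius form y'' + (p(x)/x) y' + (q(x)/x^2) y = 0:
  p(x) = 7/6,  q(x) = -2x^2 - x - 2.
Indicial equation: r(r-1) + (7/6) r + (-2) = 0 -> roots r_1 = 4/3, r_2 = -3/2.
Take r = r_1 = 4/3. Let y(x) = x^r sum_{n>=0} a_n x^n with a_0 = 1.
Substitute y = x^r sum a_n x^n and match x^{r+n}. The recurrence is
  D(n) a_n - 1 a_{n-1} - 2 a_{n-2} = 0,  where D(n) = (r+n)(r+n-1) + (7/6)(r+n) + (-2).
  a_n = [1 a_{n-1} + 2 a_{n-2}] / D(n).
Since the indicial polynomial factors as (r - r_1)(r - r_2), D(n) = (r_1 + n - r_1)(r_1 + n - r_2) = n(n + 17/6).
Evaluating step by step (a_0 = 1):
  n = 1: D(1) = 1(1 + 17/6) = 23/6; numerator = 1(1) = 1; a_1 = (1)/(23/6) = 6/23
  n = 2: D(2) = 2(2 + 17/6) = 29/3; numerator = 1(6/23) + 2(1) = 52/23; a_2 = (52/23)/(29/3) = 156/667
  n = 3: D(3) = 3(3 + 17/6) = 35/2; numerator = 1(156/667) + 2(6/23) = 504/667; a_3 = (504/667)/(35/2) = 144/3335

r = 4/3; a_0 = 1; a_1 = 6/23; a_2 = 156/667; a_3 = 144/3335


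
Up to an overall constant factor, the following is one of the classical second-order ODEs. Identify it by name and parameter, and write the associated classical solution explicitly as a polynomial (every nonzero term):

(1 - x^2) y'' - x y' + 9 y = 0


The equation is already in a standard form:  (1 - x^2) y'' - x y' + 9 y = 0.
This matches the Chebyshev equation (1 - x^2) y'' - x y' + n^2 y = 0 (note the -x y' term, not -2x y') with n^2 = 9, so n = 3; the polynomial solution is T_3(x).
With y = sum_k a_k x^k, matching x^k gives (k+2)(k+1) a_{k+2} = (k^2 - n^2) a_k = (k - 3)(k + 3) a_k. The right side vanishes at k = 3, so the series with the parity of 3 terminates at degree 3.
Standard normalization: leading coefficient of T_n is 2^(n-1), so a_3 = 2^2 = 4. Work downward with a_k = (k+1)(k+2) a_{k+2} / ((k - 3)(k + 3)):
  a_1 = (2)(3)(4) / ((1 - 3)(1 + 3)) = 24/(-8) = -3
Hence T_3(x) = 4 x^3 - 3 x.

T_3(x); series = 4 x^3 - 3 x


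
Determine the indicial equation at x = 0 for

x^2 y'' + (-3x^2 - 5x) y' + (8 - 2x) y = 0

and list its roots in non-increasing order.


Divide by x^2 to reach normal form y'' + P_1(x) y' + P_2(x) y = 0 with P_1(x) = -3 - 5/x and P_2(x) = -2/x + 8/x^2.
x = 0 is a singular point because the y'-coefficient -3 - 5/x has a pole at x = 0 and the y-coefficient -2/x + 8/x^2 has a pole at x = 0.
It is a regular singular point because x P_1(x) = p(x) = -3x - 5 and x^2 P_2(x) = q(x) = 8 - 2x are polynomials, hence analytic at x = 0.
p(0) = -5,  q(0) = 8.
Indicial equation: r(r-1) + p(0) r + q(0) = 0, i.e. r^2 + (p(0) - 1) r + q(0) = 0, i.e. r^2 - 6 r + 8 = 0.
Discriminant: (-6)^2 - 4(8) = 4, so r = (6 ± 2)/2.
Solving: r_1 = 4, r_2 = 2.

indicial: r^2 - 6 r + 8 = 0; roots r_1 = 4, r_2 = 2


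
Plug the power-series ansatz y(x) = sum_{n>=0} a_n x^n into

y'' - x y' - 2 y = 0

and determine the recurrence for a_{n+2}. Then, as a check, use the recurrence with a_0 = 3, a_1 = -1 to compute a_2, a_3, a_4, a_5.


Substitute y = sum_n a_n x^n.
y''(x) has coefficient (n+2)(n+1) a_{n+2} at x^n;
-x y'(x) has coefficient -n a_n at x^n (shift);
-2 y(x) has coefficient -2 a_n at x^n.
Matching x^n: (n+2)(n+1) a_{n+2} + (-n - 2) a_n = 0.
Thus a_{n+2} = (n + 2) / ((n+1)(n+2)) * a_n.

Check with a_0 = 3, a_1 = -1 (apply the recurrence for n = 0, 1, 2, 3): a_0 = 3, a_1 = -1, a_2 = 3, a_3 = -1/2, a_4 = 1, a_5 = -1/8.

a_(n+2) = (n + 2) / ((n+1)(n+2)) * a_n; check: a_0 = 3, a_1 = -1, a_2 = 3, a_3 = -1/2, a_4 = 1, a_5 = -1/8


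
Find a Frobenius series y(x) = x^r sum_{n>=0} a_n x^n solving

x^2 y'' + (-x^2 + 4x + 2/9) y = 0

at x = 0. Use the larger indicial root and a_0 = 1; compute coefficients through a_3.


Write in Frobenius form y'' + (p(x)/x) y' + (q(x)/x^2) y = 0:
  p(x) = 0,  q(x) = -x^2 + 4x + 2/9.
Indicial equation: r(r-1) + (0) r + (2/9) = 0 -> roots r_1 = 2/3, r_2 = 1/3.
Take r = r_1 = 2/3. Let y(x) = x^r sum_{n>=0} a_n x^n with a_0 = 1.
Substitute y = x^r sum a_n x^n and match x^{r+n}. The recurrence is
  D(n) a_n + 4 a_{n-1} - 1 a_{n-2} = 0,  where D(n) = (r+n)(r+n-1) + (0)(r+n) + (2/9).
  a_n = [-4 a_{n-1} + 1 a_{n-2}] / D(n).
Since the indicial polynomial factors as (r - r_1)(r - r_2), D(n) = (r_1 + n - r_1)(r_1 + n - r_2) = n(n + 1/3).
Evaluating step by step (a_0 = 1):
  n = 1: D(1) = 1(1 + 1/3) = 4/3; numerator = -4(1) = -4; a_1 = (-4)/(4/3) = -3
  n = 2: D(2) = 2(2 + 1/3) = 14/3; numerator = -4(-3) + 1(1) = 13; a_2 = (13)/(14/3) = 39/14
  n = 3: D(3) = 3(3 + 1/3) = 10; numerator = -4(39/14) + 1(-3) = -99/7; a_3 = (-99/7)/(10) = -99/70

r = 2/3; a_0 = 1; a_1 = -3; a_2 = 39/14; a_3 = -99/70


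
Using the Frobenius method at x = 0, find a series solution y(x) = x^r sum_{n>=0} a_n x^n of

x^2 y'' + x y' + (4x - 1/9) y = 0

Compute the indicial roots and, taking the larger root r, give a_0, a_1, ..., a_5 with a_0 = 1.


Write in Frobenius form y'' + (p(x)/x) y' + (q(x)/x^2) y = 0:
  p(x) = 1,  q(x) = 4x - 1/9.
Indicial equation: r(r-1) + (1) r + (-1/9) = 0 -> roots r_1 = 1/3, r_2 = -1/3.
Take r = r_1 = 1/3. Let y(x) = x^r sum_{n>=0} a_n x^n with a_0 = 1.
Substitute y = x^r sum a_n x^n and match x^{r+n}. The recurrence is
  D(n) a_n + 4 a_{n-1} = 0,  where D(n) = (r+n)(r+n-1) + (1)(r+n) + (-1/9).
  a_n = -4 / D(n) * a_{n-1}.
Since the indicial polynomial factors as (r - r_1)(r - r_2), D(n) = (r_1 + n - r_1)(r_1 + n - r_2) = n(n + 2/3).
Evaluating step by step (a_0 = 1):
  n = 1: D(1) = 1(1 + 2/3) = 5/3; numerator = -4(1) = -4; a_1 = (-4)/(5/3) = -12/5
  n = 2: D(2) = 2(2 + 2/3) = 16/3; numerator = -4(-12/5) = 48/5; a_2 = (48/5)/(16/3) = 9/5
  n = 3: D(3) = 3(3 + 2/3) = 11; numerator = -4(9/5) = -36/5; a_3 = (-36/5)/(11) = -36/55
  n = 4: D(4) = 4(4 + 2/3) = 56/3; numerator = -4(-36/55) = 144/55; a_4 = (144/55)/(56/3) = 54/385
  n = 5: D(5) = 5(5 + 2/3) = 85/3; numerator = -4(54/385) = -216/385; a_5 = (-216/385)/(85/3) = -648/32725

r = 1/3; a_0 = 1; a_1 = -12/5; a_2 = 9/5; a_3 = -36/55; a_4 = 54/385; a_5 = -648/32725


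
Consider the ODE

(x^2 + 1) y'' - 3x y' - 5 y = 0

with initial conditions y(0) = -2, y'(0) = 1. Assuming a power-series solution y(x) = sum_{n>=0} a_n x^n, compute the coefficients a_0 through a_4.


Ansatz: y(x) = sum_{n>=0} a_n x^n, so y'(x) = sum_{n>=1} n a_n x^(n-1) and y''(x) = sum_{n>=2} n(n-1) a_n x^(n-2).
Substitute into P(x) y'' + Q(x) y' + R(x) y = 0 with P(x) = x^2 + 1, Q(x) = -3x, R(x) = -5, and match powers of x.
Initial conditions: a_0 = -2, a_1 = 1.
Setting the coefficient of each power of x to zero and solving order by order (substituting the coefficients already found):
  x^0: 2 a_2 - 5 a_0 = 0  ->  2 a_2 = 5 a_0 = -10  ->  a_2 = -5
  x^1: 6 a_3 - 8 a_1 = 0  ->  6 a_3 = 8 a_1 = 8  ->  a_3 = 4/3
  x^2: 12 a_4 - 9 a_2 = 0  ->  12 a_4 = 9 a_2 = -45  ->  a_4 = -15/4
Truncated series: y(x) = -2 + x - 5 x^2 + (4/3) x^3 - (15/4) x^4 + O(x^5).

a_0 = -2; a_1 = 1; a_2 = -5; a_3 = 4/3; a_4 = -15/4


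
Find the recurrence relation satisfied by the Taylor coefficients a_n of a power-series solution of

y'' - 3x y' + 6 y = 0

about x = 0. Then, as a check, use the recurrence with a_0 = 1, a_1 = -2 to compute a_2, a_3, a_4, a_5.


Substitute y = sum_n a_n x^n.
y''(x) has coefficient (n+2)(n+1) a_{n+2} at x^n;
-3 x y'(x) has coefficient -3 n a_n at x^n (shift);
6 y(x) has coefficient 6 a_n at x^n.
Matching x^n: (n+2)(n+1) a_{n+2} + (-3n + 6) a_n = 0.
Thus a_{n+2} = (3n - 6) / ((n+1)(n+2)) * a_n.

Check with a_0 = 1, a_1 = -2 (apply the recurrence for n = 0, 1, 2, 3): a_0 = 1, a_1 = -2, a_2 = -3, a_3 = 1, a_4 = 0, a_5 = 3/20.

a_(n+2) = (3n - 6) / ((n+1)(n+2)) * a_n; check: a_0 = 1, a_1 = -2, a_2 = -3, a_3 = 1, a_4 = 0, a_5 = 3/20


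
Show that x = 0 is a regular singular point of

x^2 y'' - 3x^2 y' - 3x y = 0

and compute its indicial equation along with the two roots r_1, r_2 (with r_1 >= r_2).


Divide by x^2 to reach normal form y'' + P_1(x) y' + P_2(x) y = 0 with P_1(x) = -3 and P_2(x) = -3/x.
x = 0 is a singular point because the y-coefficient -3/x has a pole at x = 0.
It is a regular singular point because x P_1(x) = p(x) = -3x and x^2 P_2(x) = q(x) = -3x are polynomials, hence analytic at x = 0.
p(0) = 0,  q(0) = 0.
Indicial equation: r(r-1) + p(0) r + q(0) = 0, i.e. r^2 + (p(0) - 1) r + q(0) = 0, i.e. r^2 - 1 r = 0.
Discriminant: (-1)^2 - 4(0) = 1, so r = (1 ± 1)/2.
Solving: r_1 = 1, r_2 = 0.

indicial: r^2 - 1 r = 0; roots r_1 = 1, r_2 = 0


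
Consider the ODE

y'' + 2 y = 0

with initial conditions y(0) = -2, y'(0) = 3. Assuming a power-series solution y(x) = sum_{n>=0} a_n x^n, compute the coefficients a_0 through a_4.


Ansatz: y(x) = sum_{n>=0} a_n x^n, so y'(x) = sum_{n>=1} n a_n x^(n-1) and y''(x) = sum_{n>=2} n(n-1) a_n x^(n-2).
Substitute into P(x) y'' + Q(x) y' + R(x) y = 0 with P(x) = 1, Q(x) = 0, R(x) = 2, and match powers of x.
Initial conditions: a_0 = -2, a_1 = 3.
Setting the coefficient of each power of x to zero and solving order by order (substituting the coefficients already found):
  x^0: 2 a_2 + 2 a_0 = 0  ->  2 a_2 = -2 a_0 = 4  ->  a_2 = 2
  x^1: 6 a_3 + 2 a_1 = 0  ->  6 a_3 = -2 a_1 = -6  ->  a_3 = -1
  x^2: 12 a_4 + 2 a_2 = 0  ->  12 a_4 = -2 a_2 = -4  ->  a_4 = -1/3
Truncated series: y(x) = -2 + 3 x + 2 x^2 - x^3 - (1/3) x^4 + O(x^5).

a_0 = -2; a_1 = 3; a_2 = 2; a_3 = -1; a_4 = -1/3


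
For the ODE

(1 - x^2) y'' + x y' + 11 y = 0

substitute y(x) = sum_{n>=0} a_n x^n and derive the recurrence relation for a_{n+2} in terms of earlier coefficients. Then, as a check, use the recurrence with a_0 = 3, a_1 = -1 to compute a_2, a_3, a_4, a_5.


Substitute y = sum_n a_n x^n.
(1 - 1 x^2) y'' contributes (n+2)(n+1) a_{n+2} - n(n-1) a_n at x^n.
x y'(x) contributes n a_n at x^n.
11 y(x) contributes 11 a_n at x^n.
Matching x^n: (n+2)(n+1) a_{n+2} + (-n(n-1) + n + 11) a_n = 0.
Thus a_{n+2} = (n(n-1) - n - 11) / ((n+1)(n+2)) * a_n.

Check with a_0 = 3, a_1 = -1 (apply the recurrence for n = 0, 1, 2, 3): a_0 = 3, a_1 = -1, a_2 = -33/2, a_3 = 2, a_4 = 121/8, a_5 = -4/5.

a_(n+2) = (n(n-1) - n - 11) / ((n+1)(n+2)) * a_n; check: a_0 = 3, a_1 = -1, a_2 = -33/2, a_3 = 2, a_4 = 121/8, a_5 = -4/5


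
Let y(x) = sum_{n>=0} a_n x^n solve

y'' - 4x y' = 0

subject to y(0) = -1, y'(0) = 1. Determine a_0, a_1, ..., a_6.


Ansatz: y(x) = sum_{n>=0} a_n x^n, so y'(x) = sum_{n>=1} n a_n x^(n-1) and y''(x) = sum_{n>=2} n(n-1) a_n x^(n-2).
Substitute into P(x) y'' + Q(x) y' + R(x) y = 0 with P(x) = 1, Q(x) = -4x, R(x) = 0, and match powers of x.
Initial conditions: a_0 = -1, a_1 = 1.
Setting the coefficient of each power of x to zero and solving order by order (substituting the coefficients already found):
  x^0: 2 a_2 = 0  ->  a_2 = 0
  x^1: 6 a_3 - 4 a_1 = 0  ->  6 a_3 = 4 a_1 = 4  ->  a_3 = 2/3
  x^2: 12 a_4 - 8 a_2 = 0  ->  12 a_4 = 8 a_2 = 0  ->  a_4 = 0
  x^3: 20 a_5 - 12 a_3 = 0  ->  20 a_5 = 12 a_3 = 8  ->  a_5 = 2/5
  x^4: 30 a_6 - 16 a_4 = 0  ->  30 a_6 = 16 a_4 = 0  ->  a_6 = 0
Truncated series: y(x) = -1 + x + (2/3) x^3 + (2/5) x^5 + O(x^7).

a_0 = -1; a_1 = 1; a_2 = 0; a_3 = 2/3; a_4 = 0; a_5 = 2/5; a_6 = 0


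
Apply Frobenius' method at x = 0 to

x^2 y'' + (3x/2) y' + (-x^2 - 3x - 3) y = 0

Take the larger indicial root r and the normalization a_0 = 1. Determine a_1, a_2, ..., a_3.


Write in Frobenius form y'' + (p(x)/x) y' + (q(x)/x^2) y = 0:
  p(x) = 3/2,  q(x) = -x^2 - 3x - 3.
Indicial equation: r(r-1) + (3/2) r + (-3) = 0 -> roots r_1 = 3/2, r_2 = -2.
Take r = r_1 = 3/2. Let y(x) = x^r sum_{n>=0} a_n x^n with a_0 = 1.
Substitute y = x^r sum a_n x^n and match x^{r+n}. The recurrence is
  D(n) a_n - 3 a_{n-1} - 1 a_{n-2} = 0,  where D(n) = (r+n)(r+n-1) + (3/2)(r+n) + (-3).
  a_n = [3 a_{n-1} + 1 a_{n-2}] / D(n).
Since the indicial polynomial factors as (r - r_1)(r - r_2), D(n) = (r_1 + n - r_1)(r_1 + n - r_2) = n(n + 7/2).
Evaluating step by step (a_0 = 1):
  n = 1: D(1) = 1(1 + 7/2) = 9/2; numerator = 3(1) = 3; a_1 = (3)/(9/2) = 2/3
  n = 2: D(2) = 2(2 + 7/2) = 11; numerator = 3(2/3) + 1(1) = 3; a_2 = (3)/(11) = 3/11
  n = 3: D(3) = 3(3 + 7/2) = 39/2; numerator = 3(3/11) + 1(2/3) = 49/33; a_3 = (49/33)/(39/2) = 98/1287

r = 3/2; a_0 = 1; a_1 = 2/3; a_2 = 3/11; a_3 = 98/1287


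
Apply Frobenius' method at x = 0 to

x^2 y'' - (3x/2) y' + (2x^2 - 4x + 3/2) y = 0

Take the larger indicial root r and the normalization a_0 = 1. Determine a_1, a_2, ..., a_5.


Write in Frobenius form y'' + (p(x)/x) y' + (q(x)/x^2) y = 0:
  p(x) = -3/2,  q(x) = 2x^2 - 4x + 3/2.
Indicial equation: r(r-1) + (-3/2) r + (3/2) = 0 -> roots r_1 = 3/2, r_2 = 1.
Take r = r_1 = 3/2. Let y(x) = x^r sum_{n>=0} a_n x^n with a_0 = 1.
Substitute y = x^r sum a_n x^n and match x^{r+n}. The recurrence is
  D(n) a_n - 4 a_{n-1} + 2 a_{n-2} = 0,  where D(n) = (r+n)(r+n-1) + (-3/2)(r+n) + (3/2).
  a_n = [4 a_{n-1} - 2 a_{n-2}] / D(n).
Since the indicial polynomial factors as (r - r_1)(r - r_2), D(n) = (r_1 + n - r_1)(r_1 + n - r_2) = n(n + 1/2).
Evaluating step by step (a_0 = 1):
  n = 1: D(1) = 1(1 + 1/2) = 3/2; numerator = 4(1) = 4; a_1 = (4)/(3/2) = 8/3
  n = 2: D(2) = 2(2 + 1/2) = 5; numerator = 4(8/3) - 2(1) = 26/3; a_2 = (26/3)/(5) = 26/15
  n = 3: D(3) = 3(3 + 1/2) = 21/2; numerator = 4(26/15) - 2(8/3) = 8/5; a_3 = (8/5)/(21/2) = 16/105
  n = 4: D(4) = 4(4 + 1/2) = 18; numerator = 4(16/105) - 2(26/15) = -20/7; a_4 = (-20/7)/(18) = -10/63
  n = 5: D(5) = 5(5 + 1/2) = 55/2; numerator = 4(-10/63) - 2(16/105) = -296/315; a_5 = (-296/315)/(55/2) = -592/17325

r = 3/2; a_0 = 1; a_1 = 8/3; a_2 = 26/15; a_3 = 16/105; a_4 = -10/63; a_5 = -592/17325


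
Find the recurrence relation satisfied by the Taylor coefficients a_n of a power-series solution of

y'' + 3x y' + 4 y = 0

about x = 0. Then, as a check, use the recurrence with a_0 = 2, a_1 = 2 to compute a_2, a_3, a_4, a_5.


Substitute y = sum_n a_n x^n.
y''(x) has coefficient (n+2)(n+1) a_{n+2} at x^n;
3 x y'(x) has coefficient 3 n a_n at x^n (shift);
4 y(x) has coefficient 4 a_n at x^n.
Matching x^n: (n+2)(n+1) a_{n+2} + (3n + 4) a_n = 0.
Thus a_{n+2} = (-3n - 4) / ((n+1)(n+2)) * a_n.

Check with a_0 = 2, a_1 = 2 (apply the recurrence for n = 0, 1, 2, 3): a_0 = 2, a_1 = 2, a_2 = -4, a_3 = -7/3, a_4 = 10/3, a_5 = 91/60.

a_(n+2) = (-3n - 4) / ((n+1)(n+2)) * a_n; check: a_0 = 2, a_1 = 2, a_2 = -4, a_3 = -7/3, a_4 = 10/3, a_5 = 91/60


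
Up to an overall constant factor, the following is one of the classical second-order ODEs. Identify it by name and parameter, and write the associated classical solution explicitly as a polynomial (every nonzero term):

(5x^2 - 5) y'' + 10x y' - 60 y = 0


All three coefficients share the factor -5; dividing through by -5 gives  (1 - x^2) y'' - 2x y' + 12 y = 0.
This matches the Legendre equation (1 - x^2) y'' - 2x y' + n(n+1) y = 0 (note the -2x y' term) with n(n+1) = 12, so n = 3; the polynomial solution is P_3(x).
With y = sum_k a_k x^k, matching x^k gives (k+2)(k+1) a_{k+2} = [k(k+1) - n(n+1)] a_k = (k - 3)(k + 4) a_k. The right side vanishes at k = 3, so the series with the parity of 3 terminates at degree 3.
Standard normalization (P_n(1) = 1): leading coefficient (2n)!/(2^n (n!)^2) = 720/(8*36) = 5/2, so a_3 = 5/2. Work downward with a_k = (k+1)(k+2) a_{k+2} / ((k - 3)(k + 4)):
  a_1 = (2)(3)(5/2) / ((1 - 3)(1 + 4)) = 15/(-10) = -3/2
Hence P_3(x) = 5 x^3/2 - 3 x/2.

P_3(x); series = 5 x^3/2 - 3 x/2


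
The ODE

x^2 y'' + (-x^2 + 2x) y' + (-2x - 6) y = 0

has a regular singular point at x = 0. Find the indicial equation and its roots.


Divide by x^2 to reach normal form y'' + P_1(x) y' + P_2(x) y = 0 with P_1(x) = -1 + 2/x and P_2(x) = -2/x - 6/x^2.
x = 0 is a singular point because the y'-coefficient -1 + 2/x has a pole at x = 0 and the y-coefficient -2/x - 6/x^2 has a pole at x = 0.
It is a regular singular point because x P_1(x) = p(x) = 2 - x and x^2 P_2(x) = q(x) = -2x - 6 are polynomials, hence analytic at x = 0.
p(0) = 2,  q(0) = -6.
Indicial equation: r(r-1) + p(0) r + q(0) = 0, i.e. r^2 + (p(0) - 1) r + q(0) = 0, i.e. r^2 + 1 r - 6 = 0.
Discriminant: (1)^2 - 4(-6) = 25, so r = (-1 ± 5)/2.
Solving: r_1 = 2, r_2 = -3.

indicial: r^2 + 1 r - 6 = 0; roots r_1 = 2, r_2 = -3


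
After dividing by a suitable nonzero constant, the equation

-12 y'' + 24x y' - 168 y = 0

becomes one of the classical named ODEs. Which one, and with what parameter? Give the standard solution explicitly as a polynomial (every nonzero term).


All three coefficients share the factor -12; dividing through by -12 gives  y'' - 2x y' + 14 y = 0.
This matches the Hermite equation y'' - 2x y' + 2n y = 0 with 2n = 14, so n = 7; the polynomial solution is H_7(x).
With y = sum_k a_k x^k, matching x^k gives (k+2)(k+1) a_{k+2} = 2(k - n) a_k = 2(k - 7) a_k. The right side vanishes at k = 7, so the series with the parity of 7 terminates at degree 7.
Standard normalization: leading coefficient of H_n is 2^n, so a_7 = 2^7 = 128. Work downward with a_k = (k+1)(k+2) a_{k+2} / (2(k - n)):
  a_5 = (6)(7)(128) / (2(5 - 7)) = 5376/(-4) = -1344
  a_3 = (4)(5)(-1344) / (2(3 - 7)) = -26880/(-8) = 3360
  a_1 = (2)(3)(3360) / (2(1 - 7)) = 20160/(-12) = -1680
Hence H_7(x) = 128 x^7 - 1344 x^5 + 3360 x^3 - 1680 x.

H_7(x); series = 128 x^7 - 1344 x^5 + 3360 x^3 - 1680 x


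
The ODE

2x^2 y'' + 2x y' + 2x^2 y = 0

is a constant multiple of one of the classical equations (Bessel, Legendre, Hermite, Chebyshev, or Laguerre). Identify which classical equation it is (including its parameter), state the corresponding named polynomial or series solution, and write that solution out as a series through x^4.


All three coefficients share the factor 2; dividing through by 2 gives  x^2 y'' + x y' + x^2 y = 0.
This matches the Bessel equation x^2 y'' + x y' + (x^2 - nu^2) y = 0 with nu^2 = 0, so nu = 0; the solution bounded at x = 0 is J_0(x).
Frobenius at x = 0: indicial roots ±nu; for r = nu the recurrence k(k + 2nu) c_k = -c_{k-2} gives the standard series J_nu(x) = sum_{k>=0} (-1)^k / (k! (k+nu)!) (x/2)^(2k+nu). Evaluate the first 3 terms:
  k = 0: (-1)^0 / (0! * 0! * 2^0) x^0 = 1/(1*1*1) x^0 = (1) x^0
  k = 1: (-1)^1 / (1! * 1! * 2^2) x^2 = -1/(1*1*4) x^2 = (-1/4) x^2
  k = 2: (-1)^2 / (2! * 2! * 2^4) x^4 = 1/(2*2*16) x^4 = (1/64) x^4
Hence J_0(x) = x^4/64 - x^2/4 + 1 + ....

J_0(x); series = x^4/64 - x^2/4 + 1


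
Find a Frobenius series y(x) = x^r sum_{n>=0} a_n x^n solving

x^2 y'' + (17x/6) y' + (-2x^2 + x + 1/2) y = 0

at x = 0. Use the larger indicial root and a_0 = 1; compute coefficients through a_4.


Write in Frobenius form y'' + (p(x)/x) y' + (q(x)/x^2) y = 0:
  p(x) = 17/6,  q(x) = -2x^2 + x + 1/2.
Indicial equation: r(r-1) + (17/6) r + (1/2) = 0 -> roots r_1 = -1/3, r_2 = -3/2.
Take r = r_1 = -1/3. Let y(x) = x^r sum_{n>=0} a_n x^n with a_0 = 1.
Substitute y = x^r sum a_n x^n and match x^{r+n}. The recurrence is
  D(n) a_n + 1 a_{n-1} - 2 a_{n-2} = 0,  where D(n) = (r+n)(r+n-1) + (17/6)(r+n) + (1/2).
  a_n = [-1 a_{n-1} + 2 a_{n-2}] / D(n).
Since the indicial polynomial factors as (r - r_1)(r - r_2), D(n) = (r_1 + n - r_1)(r_1 + n - r_2) = n(n + 7/6).
Evaluating step by step (a_0 = 1):
  n = 1: D(1) = 1(1 + 7/6) = 13/6; numerator = -1(1) = -1; a_1 = (-1)/(13/6) = -6/13
  n = 2: D(2) = 2(2 + 7/6) = 19/3; numerator = -1(-6/13) + 2(1) = 32/13; a_2 = (32/13)/(19/3) = 96/247
  n = 3: D(3) = 3(3 + 7/6) = 25/2; numerator = -1(96/247) + 2(-6/13) = -324/247; a_3 = (-324/247)/(25/2) = -648/6175
  n = 4: D(4) = 4(4 + 7/6) = 62/3; numerator = -1(-648/6175) + 2(96/247) = 5448/6175; a_4 = (5448/6175)/(62/3) = 8172/191425

r = -1/3; a_0 = 1; a_1 = -6/13; a_2 = 96/247; a_3 = -648/6175; a_4 = 8172/191425


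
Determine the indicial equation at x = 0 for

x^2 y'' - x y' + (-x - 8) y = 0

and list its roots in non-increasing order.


Divide by x^2 to reach normal form y'' + P_1(x) y' + P_2(x) y = 0 with P_1(x) = -1/x and P_2(x) = -1/x - 8/x^2.
x = 0 is a singular point because the y'-coefficient -1/x has a pole at x = 0 and the y-coefficient -1/x - 8/x^2 has a pole at x = 0.
It is a regular singular point because x P_1(x) = p(x) = -1 and x^2 P_2(x) = q(x) = -x - 8 are polynomials, hence analytic at x = 0.
p(0) = -1,  q(0) = -8.
Indicial equation: r(r-1) + p(0) r + q(0) = 0, i.e. r^2 + (p(0) - 1) r + q(0) = 0, i.e. r^2 - 2 r - 8 = 0.
Discriminant: (-2)^2 - 4(-8) = 36, so r = (2 ± 6)/2.
Solving: r_1 = 4, r_2 = -2.

indicial: r^2 - 2 r - 8 = 0; roots r_1 = 4, r_2 = -2


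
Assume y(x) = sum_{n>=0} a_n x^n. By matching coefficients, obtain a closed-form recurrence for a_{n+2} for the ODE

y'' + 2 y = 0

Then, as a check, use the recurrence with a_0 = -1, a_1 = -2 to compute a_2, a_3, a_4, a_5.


Substitute y = sum_n a_n x^n into y'' + (const) y = 0.
y''(x) = sum_{n>=0} (n+2)(n+1) a_{n+2} x^n.
The ODE becomes sum_n [(n+2)(n+1) a_{n+2} + 2 a_n] x^n = 0.
Setting each coefficient to zero gives the recurrence:
  (n+2)(n+1) a_{n+2} + 2 a_n = 0,
  a_{n+2} = -2 / ((n+1)(n+2)) a_n.

Check with a_0 = -1, a_1 = -2 (apply the recurrence for n = 0, 1, 2, 3): a_0 = -1, a_1 = -2, a_2 = 1, a_3 = 2/3, a_4 = -1/6, a_5 = -1/15.

a_{n+2} = -2/((n+1)(n+2)) * a_n; check: a_0 = -1, a_1 = -2, a_2 = 1, a_3 = 2/3, a_4 = -1/6, a_5 = -1/15


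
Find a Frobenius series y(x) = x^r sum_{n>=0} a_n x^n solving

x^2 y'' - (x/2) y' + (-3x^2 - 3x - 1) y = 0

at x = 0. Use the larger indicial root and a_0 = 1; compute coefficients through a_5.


Write in Frobenius form y'' + (p(x)/x) y' + (q(x)/x^2) y = 0:
  p(x) = -1/2,  q(x) = -3x^2 - 3x - 1.
Indicial equation: r(r-1) + (-1/2) r + (-1) = 0 -> roots r_1 = 2, r_2 = -1/2.
Take r = r_1 = 2. Let y(x) = x^r sum_{n>=0} a_n x^n with a_0 = 1.
Substitute y = x^r sum a_n x^n and match x^{r+n}. The recurrence is
  D(n) a_n - 3 a_{n-1} - 3 a_{n-2} = 0,  where D(n) = (r+n)(r+n-1) + (-1/2)(r+n) + (-1).
  a_n = [3 a_{n-1} + 3 a_{n-2}] / D(n).
Since the indicial polynomial factors as (r - r_1)(r - r_2), D(n) = (r_1 + n - r_1)(r_1 + n - r_2) = n(n + 5/2).
Evaluating step by step (a_0 = 1):
  n = 1: D(1) = 1(1 + 5/2) = 7/2; numerator = 3(1) = 3; a_1 = (3)/(7/2) = 6/7
  n = 2: D(2) = 2(2 + 5/2) = 9; numerator = 3(6/7) + 3(1) = 39/7; a_2 = (39/7)/(9) = 13/21
  n = 3: D(3) = 3(3 + 5/2) = 33/2; numerator = 3(13/21) + 3(6/7) = 31/7; a_3 = (31/7)/(33/2) = 62/231
  n = 4: D(4) = 4(4 + 5/2) = 26; numerator = 3(62/231) + 3(13/21) = 205/77; a_4 = (205/77)/(26) = 205/2002
  n = 5: D(5) = 5(5 + 5/2) = 75/2; numerator = 3(205/2002) + 3(62/231) = 2227/2002; a_5 = (2227/2002)/(75/2) = 2227/75075

r = 2; a_0 = 1; a_1 = 6/7; a_2 = 13/21; a_3 = 62/231; a_4 = 205/2002; a_5 = 2227/75075


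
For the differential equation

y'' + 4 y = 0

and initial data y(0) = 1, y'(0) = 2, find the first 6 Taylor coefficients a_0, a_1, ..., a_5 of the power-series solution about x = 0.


Ansatz: y(x) = sum_{n>=0} a_n x^n, so y'(x) = sum_{n>=1} n a_n x^(n-1) and y''(x) = sum_{n>=2} n(n-1) a_n x^(n-2).
Substitute into P(x) y'' + Q(x) y' + R(x) y = 0 with P(x) = 1, Q(x) = 0, R(x) = 4, and match powers of x.
Initial conditions: a_0 = 1, a_1 = 2.
Setting the coefficient of each power of x to zero and solving order by order (substituting the coefficients already found):
  x^0: 2 a_2 + 4 a_0 = 0  ->  2 a_2 = -4 a_0 = -4  ->  a_2 = -2
  x^1: 6 a_3 + 4 a_1 = 0  ->  6 a_3 = -4 a_1 = -8  ->  a_3 = -4/3
  x^2: 12 a_4 + 4 a_2 = 0  ->  12 a_4 = -4 a_2 = 8  ->  a_4 = 2/3
  x^3: 20 a_5 + 4 a_3 = 0  ->  20 a_5 = -4 a_3 = 16/3  ->  a_5 = 4/15
Truncated series: y(x) = 1 + 2 x - 2 x^2 - (4/3) x^3 + (2/3) x^4 + (4/15) x^5 + O(x^6).

a_0 = 1; a_1 = 2; a_2 = -2; a_3 = -4/3; a_4 = 2/3; a_5 = 4/15


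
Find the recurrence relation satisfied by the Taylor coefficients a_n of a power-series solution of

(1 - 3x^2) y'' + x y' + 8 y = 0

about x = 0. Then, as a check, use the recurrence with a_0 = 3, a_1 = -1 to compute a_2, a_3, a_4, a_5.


Substitute y = sum_n a_n x^n.
(1 - 3 x^2) y'' contributes (n+2)(n+1) a_{n+2} - 3 n(n-1) a_n at x^n.
x y'(x) contributes n a_n at x^n.
8 y(x) contributes 8 a_n at x^n.
Matching x^n: (n+2)(n+1) a_{n+2} + (-3 n(n-1) + n + 8) a_n = 0.
Thus a_{n+2} = (3 n(n-1) - n - 8) / ((n+1)(n+2)) * a_n.

Check with a_0 = 3, a_1 = -1 (apply the recurrence for n = 0, 1, 2, 3): a_0 = 3, a_1 = -1, a_2 = -12, a_3 = 3/2, a_4 = 4, a_5 = 21/40.

a_(n+2) = (3 n(n-1) - n - 8) / ((n+1)(n+2)) * a_n; check: a_0 = 3, a_1 = -1, a_2 = -12, a_3 = 3/2, a_4 = 4, a_5 = 21/40


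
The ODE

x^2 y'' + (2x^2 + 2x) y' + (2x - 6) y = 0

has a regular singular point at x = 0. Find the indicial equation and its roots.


Divide by x^2 to reach normal form y'' + P_1(x) y' + P_2(x) y = 0 with P_1(x) = 2 + 2/x and P_2(x) = 2/x - 6/x^2.
x = 0 is a singular point because the y'-coefficient 2 + 2/x has a pole at x = 0 and the y-coefficient 2/x - 6/x^2 has a pole at x = 0.
It is a regular singular point because x P_1(x) = p(x) = 2x + 2 and x^2 P_2(x) = q(x) = 2x - 6 are polynomials, hence analytic at x = 0.
p(0) = 2,  q(0) = -6.
Indicial equation: r(r-1) + p(0) r + q(0) = 0, i.e. r^2 + (p(0) - 1) r + q(0) = 0, i.e. r^2 + 1 r - 6 = 0.
Discriminant: (1)^2 - 4(-6) = 25, so r = (-1 ± 5)/2.
Solving: r_1 = 2, r_2 = -3.

indicial: r^2 + 1 r - 6 = 0; roots r_1 = 2, r_2 = -3


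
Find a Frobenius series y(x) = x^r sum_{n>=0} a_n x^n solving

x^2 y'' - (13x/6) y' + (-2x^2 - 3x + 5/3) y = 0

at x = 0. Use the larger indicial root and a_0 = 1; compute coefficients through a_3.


Write in Frobenius form y'' + (p(x)/x) y' + (q(x)/x^2) y = 0:
  p(x) = -13/6,  q(x) = -2x^2 - 3x + 5/3.
Indicial equation: r(r-1) + (-13/6) r + (5/3) = 0 -> roots r_1 = 5/2, r_2 = 2/3.
Take r = r_1 = 5/2. Let y(x) = x^r sum_{n>=0} a_n x^n with a_0 = 1.
Substitute y = x^r sum a_n x^n and match x^{r+n}. The recurrence is
  D(n) a_n - 3 a_{n-1} - 2 a_{n-2} = 0,  where D(n) = (r+n)(r+n-1) + (-13/6)(r+n) + (5/3).
  a_n = [3 a_{n-1} + 2 a_{n-2}] / D(n).
Since the indicial polynomial factors as (r - r_1)(r - r_2), D(n) = (r_1 + n - r_1)(r_1 + n - r_2) = n(n + 11/6).
Evaluating step by step (a_0 = 1):
  n = 1: D(1) = 1(1 + 11/6) = 17/6; numerator = 3(1) = 3; a_1 = (3)/(17/6) = 18/17
  n = 2: D(2) = 2(2 + 11/6) = 23/3; numerator = 3(18/17) + 2(1) = 88/17; a_2 = (88/17)/(23/3) = 264/391
  n = 3: D(3) = 3(3 + 11/6) = 29/2; numerator = 3(264/391) + 2(18/17) = 1620/391; a_3 = (1620/391)/(29/2) = 3240/11339

r = 5/2; a_0 = 1; a_1 = 18/17; a_2 = 264/391; a_3 = 3240/11339


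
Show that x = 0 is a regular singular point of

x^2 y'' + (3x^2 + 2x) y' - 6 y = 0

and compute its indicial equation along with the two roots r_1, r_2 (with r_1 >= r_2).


Divide by x^2 to reach normal form y'' + P_1(x) y' + P_2(x) y = 0 with P_1(x) = 3 + 2/x and P_2(x) = -6/x^2.
x = 0 is a singular point because the y'-coefficient 3 + 2/x has a pole at x = 0 and the y-coefficient -6/x^2 has a pole at x = 0.
It is a regular singular point because x P_1(x) = p(x) = 3x + 2 and x^2 P_2(x) = q(x) = -6 are polynomials, hence analytic at x = 0.
p(0) = 2,  q(0) = -6.
Indicial equation: r(r-1) + p(0) r + q(0) = 0, i.e. r^2 + (p(0) - 1) r + q(0) = 0, i.e. r^2 + 1 r - 6 = 0.
Discriminant: (1)^2 - 4(-6) = 25, so r = (-1 ± 5)/2.
Solving: r_1 = 2, r_2 = -3.

indicial: r^2 + 1 r - 6 = 0; roots r_1 = 2, r_2 = -3


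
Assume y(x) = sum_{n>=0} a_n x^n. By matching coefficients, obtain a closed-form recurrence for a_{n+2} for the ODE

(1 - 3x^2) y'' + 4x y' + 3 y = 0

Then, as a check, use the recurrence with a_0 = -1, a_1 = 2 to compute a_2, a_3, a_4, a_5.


Substitute y = sum_n a_n x^n.
(1 - 3 x^2) y'' contributes (n+2)(n+1) a_{n+2} - 3 n(n-1) a_n at x^n.
4 x y'(x) contributes 4 n a_n at x^n.
3 y(x) contributes 3 a_n at x^n.
Matching x^n: (n+2)(n+1) a_{n+2} + (-3 n(n-1) + 4 n + 3) a_n = 0.
Thus a_{n+2} = (3 n(n-1) - 4 n - 3) / ((n+1)(n+2)) * a_n.

Check with a_0 = -1, a_1 = 2 (apply the recurrence for n = 0, 1, 2, 3): a_0 = -1, a_1 = 2, a_2 = 3/2, a_3 = -7/3, a_4 = -5/8, a_5 = -7/20.

a_(n+2) = (3 n(n-1) - 4 n - 3) / ((n+1)(n+2)) * a_n; check: a_0 = -1, a_1 = 2, a_2 = 3/2, a_3 = -7/3, a_4 = -5/8, a_5 = -7/20


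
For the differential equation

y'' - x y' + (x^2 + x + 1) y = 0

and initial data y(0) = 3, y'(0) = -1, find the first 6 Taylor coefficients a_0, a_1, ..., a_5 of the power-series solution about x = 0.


Ansatz: y(x) = sum_{n>=0} a_n x^n, so y'(x) = sum_{n>=1} n a_n x^(n-1) and y''(x) = sum_{n>=2} n(n-1) a_n x^(n-2).
Substitute into P(x) y'' + Q(x) y' + R(x) y = 0 with P(x) = 1, Q(x) = -x, R(x) = x^2 + x + 1, and match powers of x.
Initial conditions: a_0 = 3, a_1 = -1.
Setting the coefficient of each power of x to zero and solving order by order (substituting the coefficients already found):
  x^0: 2 a_2 + a_0 = 0  ->  2 a_2 = -a_0 = -3  ->  a_2 = -3/2
  x^1: 6 a_3 + a_0 = 0  ->  6 a_3 = -a_0 = -3  ->  a_3 = -1/2
  x^2: 12 a_4 - a_2 + a_1 + a_0 = 0  ->  12 a_4 = a_2 - a_1 - a_0 = -7/2  ->  a_4 = -7/24
  x^3: 20 a_5 - 2 a_3 + a_2 + a_1 = 0  ->  20 a_5 = 2 a_3 - a_2 - a_1 = 3/2  ->  a_5 = 3/40
Truncated series: y(x) = 3 - x - (3/2) x^2 - (1/2) x^3 - (7/24) x^4 + (3/40) x^5 + O(x^6).

a_0 = 3; a_1 = -1; a_2 = -3/2; a_3 = -1/2; a_4 = -7/24; a_5 = 3/40


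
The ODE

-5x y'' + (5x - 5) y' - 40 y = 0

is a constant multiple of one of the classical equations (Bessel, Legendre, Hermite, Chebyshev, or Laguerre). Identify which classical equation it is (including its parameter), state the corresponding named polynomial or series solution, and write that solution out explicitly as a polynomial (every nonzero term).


All three coefficients share the factor -5; dividing through by -5 gives  x y'' + (1 - x) y' + 8 y = 0.
This matches the Laguerre equation x y'' + (1 - x) y' + n y = 0 with n = 8; the polynomial solution is L_8(x).
With y = sum_k a_k x^k, matching x^k gives (k+1)k a_{k+1} + (k+1) a_{k+1} - k a_k + n a_k = 0, i.e. (k+1)^2 a_{k+1} = (k - n) a_k = (k - 8) a_k. The right side vanishes at k = 8, so the series terminates at degree 8.
Standard normalization L_n(0) = 1 gives a_0 = 1. Work upward with a_{k+1} = (k - 8) a_k / (k+1)^2:
  a_1 = (0 - 8)(1) / 1^2 = -8/1 = -8
  a_2 = (1 - 8)(-8) / 2^2 = 56/4 = 14
  a_3 = (2 - 8)(14) / 3^2 = -84/9 = -28/3
  a_4 = (3 - 8)(-28/3) / 4^2 = (140/3)/16 = 35/12
  a_5 = (4 - 8)(35/12) / 5^2 = (-35/3)/25 = -7/15
  a_6 = (5 - 8)(-7/15) / 6^2 = (7/5)/36 = 7/180
  a_7 = (6 - 8)(7/180) / 7^2 = (-7/90)/49 = -1/630
  a_8 = (7 - 8)(-1/630) / 8^2 = (1/630)/64 = 1/40320
Hence L_8(x) = x^8/40320 - x^7/630 + 7 x^6/180 - 7 x^5/15 + 35 x^4/12 - 28 x^3/3 + 14 x^2 - 8 x + 1.

L_8(x); series = x^8/40320 - x^7/630 + 7 x^6/180 - 7 x^5/15 + 35 x^4/12 - 28 x^3/3 + 14 x^2 - 8 x + 1


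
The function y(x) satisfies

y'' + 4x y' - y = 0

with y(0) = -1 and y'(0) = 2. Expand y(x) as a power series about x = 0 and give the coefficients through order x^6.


Ansatz: y(x) = sum_{n>=0} a_n x^n, so y'(x) = sum_{n>=1} n a_n x^(n-1) and y''(x) = sum_{n>=2} n(n-1) a_n x^(n-2).
Substitute into P(x) y'' + Q(x) y' + R(x) y = 0 with P(x) = 1, Q(x) = 4x, R(x) = -1, and match powers of x.
Initial conditions: a_0 = -1, a_1 = 2.
Setting the coefficient of each power of x to zero and solving order by order (substituting the coefficients already found):
  x^0: 2 a_2 - a_0 = 0  ->  2 a_2 = a_0 = -1  ->  a_2 = -1/2
  x^1: 6 a_3 + 3 a_1 = 0  ->  6 a_3 = -3 a_1 = -6  ->  a_3 = -1
  x^2: 12 a_4 + 7 a_2 = 0  ->  12 a_4 = -7 a_2 = 7/2  ->  a_4 = 7/24
  x^3: 20 a_5 + 11 a_3 = 0  ->  20 a_5 = -11 a_3 = 11  ->  a_5 = 11/20
  x^4: 30 a_6 + 15 a_4 = 0  ->  30 a_6 = -15 a_4 = -35/8  ->  a_6 = -7/48
Truncated series: y(x) = -1 + 2 x - (1/2) x^2 - x^3 + (7/24) x^4 + (11/20) x^5 - (7/48) x^6 + O(x^7).

a_0 = -1; a_1 = 2; a_2 = -1/2; a_3 = -1; a_4 = 7/24; a_5 = 11/20; a_6 = -7/48


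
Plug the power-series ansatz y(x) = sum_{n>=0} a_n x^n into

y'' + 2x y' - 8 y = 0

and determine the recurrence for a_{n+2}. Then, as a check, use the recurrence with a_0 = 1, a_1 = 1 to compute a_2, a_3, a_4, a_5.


Substitute y = sum_n a_n x^n.
y''(x) has coefficient (n+2)(n+1) a_{n+2} at x^n;
2 x y'(x) has coefficient 2 n a_n at x^n (shift);
-8 y(x) has coefficient -8 a_n at x^n.
Matching x^n: (n+2)(n+1) a_{n+2} + (2n - 8) a_n = 0.
Thus a_{n+2} = (-2n + 8) / ((n+1)(n+2)) * a_n.

Check with a_0 = 1, a_1 = 1 (apply the recurrence for n = 0, 1, 2, 3): a_0 = 1, a_1 = 1, a_2 = 4, a_3 = 1, a_4 = 4/3, a_5 = 1/10.

a_(n+2) = (-2n + 8) / ((n+1)(n+2)) * a_n; check: a_0 = 1, a_1 = 1, a_2 = 4, a_3 = 1, a_4 = 4/3, a_5 = 1/10


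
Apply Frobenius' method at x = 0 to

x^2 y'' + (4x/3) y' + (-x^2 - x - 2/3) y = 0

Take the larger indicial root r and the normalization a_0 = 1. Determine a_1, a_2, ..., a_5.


Write in Frobenius form y'' + (p(x)/x) y' + (q(x)/x^2) y = 0:
  p(x) = 4/3,  q(x) = -x^2 - x - 2/3.
Indicial equation: r(r-1) + (4/3) r + (-2/3) = 0 -> roots r_1 = 2/3, r_2 = -1.
Take r = r_1 = 2/3. Let y(x) = x^r sum_{n>=0} a_n x^n with a_0 = 1.
Substitute y = x^r sum a_n x^n and match x^{r+n}. The recurrence is
  D(n) a_n - 1 a_{n-1} - 1 a_{n-2} = 0,  where D(n) = (r+n)(r+n-1) + (4/3)(r+n) + (-2/3).
  a_n = [1 a_{n-1} + 1 a_{n-2}] / D(n).
Since the indicial polynomial factors as (r - r_1)(r - r_2), D(n) = (r_1 + n - r_1)(r_1 + n - r_2) = n(n + 5/3).
Evaluating step by step (a_0 = 1):
  n = 1: D(1) = 1(1 + 5/3) = 8/3; numerator = 1(1) = 1; a_1 = (1)/(8/3) = 3/8
  n = 2: D(2) = 2(2 + 5/3) = 22/3; numerator = 1(3/8) + 1(1) = 11/8; a_2 = (11/8)/(22/3) = 3/16
  n = 3: D(3) = 3(3 + 5/3) = 14; numerator = 1(3/16) + 1(3/8) = 9/16; a_3 = (9/16)/(14) = 9/224
  n = 4: D(4) = 4(4 + 5/3) = 68/3; numerator = 1(9/224) + 1(3/16) = 51/224; a_4 = (51/224)/(68/3) = 9/896
  n = 5: D(5) = 5(5 + 5/3) = 100/3; numerator = 1(9/896) + 1(9/224) = 45/896; a_5 = (45/896)/(100/3) = 27/17920

r = 2/3; a_0 = 1; a_1 = 3/8; a_2 = 3/16; a_3 = 9/224; a_4 = 9/896; a_5 = 27/17920


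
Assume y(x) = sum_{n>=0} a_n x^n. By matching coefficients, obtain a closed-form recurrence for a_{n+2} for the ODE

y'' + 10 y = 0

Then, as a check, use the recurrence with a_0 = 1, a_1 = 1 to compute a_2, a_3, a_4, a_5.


Substitute y = sum_n a_n x^n into y'' + (const) y = 0.
y''(x) = sum_{n>=0} (n+2)(n+1) a_{n+2} x^n.
The ODE becomes sum_n [(n+2)(n+1) a_{n+2} + 10 a_n] x^n = 0.
Setting each coefficient to zero gives the recurrence:
  (n+2)(n+1) a_{n+2} + 10 a_n = 0,
  a_{n+2} = -10 / ((n+1)(n+2)) a_n.

Check with a_0 = 1, a_1 = 1 (apply the recurrence for n = 0, 1, 2, 3): a_0 = 1, a_1 = 1, a_2 = -5, a_3 = -5/3, a_4 = 25/6, a_5 = 5/6.

a_{n+2} = -10/((n+1)(n+2)) * a_n; check: a_0 = 1, a_1 = 1, a_2 = -5, a_3 = -5/3, a_4 = 25/6, a_5 = 5/6
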